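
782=782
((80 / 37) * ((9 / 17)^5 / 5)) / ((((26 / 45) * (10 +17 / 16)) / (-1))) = -113374080 / 40294121803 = -0.00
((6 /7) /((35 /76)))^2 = 207936 /60025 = 3.46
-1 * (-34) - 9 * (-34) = 340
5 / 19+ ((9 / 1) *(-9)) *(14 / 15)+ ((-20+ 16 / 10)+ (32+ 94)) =613 / 19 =32.26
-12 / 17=-0.71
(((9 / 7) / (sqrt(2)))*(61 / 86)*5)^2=7535025 / 724808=10.40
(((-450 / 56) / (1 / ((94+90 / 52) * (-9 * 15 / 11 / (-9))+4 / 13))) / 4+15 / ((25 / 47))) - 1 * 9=-39025803 / 160160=-243.67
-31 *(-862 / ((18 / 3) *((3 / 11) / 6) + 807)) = 146971 / 4440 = 33.10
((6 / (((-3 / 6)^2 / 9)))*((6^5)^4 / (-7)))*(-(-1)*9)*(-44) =312733168329226715136 / 7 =44676166904175245019.43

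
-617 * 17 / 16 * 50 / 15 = -52445 / 24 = -2185.21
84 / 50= 42 / 25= 1.68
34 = 34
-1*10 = -10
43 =43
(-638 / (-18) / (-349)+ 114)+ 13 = 398588 / 3141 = 126.90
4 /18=2 /9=0.22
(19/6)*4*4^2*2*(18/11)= 7296/11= 663.27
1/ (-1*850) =-1/ 850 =-0.00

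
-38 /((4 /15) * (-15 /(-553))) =-10507 /2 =-5253.50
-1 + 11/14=-3/14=-0.21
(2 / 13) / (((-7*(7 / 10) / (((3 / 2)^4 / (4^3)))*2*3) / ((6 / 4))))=-405 / 652288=-0.00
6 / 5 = 1.20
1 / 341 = 0.00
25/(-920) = -5/184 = -0.03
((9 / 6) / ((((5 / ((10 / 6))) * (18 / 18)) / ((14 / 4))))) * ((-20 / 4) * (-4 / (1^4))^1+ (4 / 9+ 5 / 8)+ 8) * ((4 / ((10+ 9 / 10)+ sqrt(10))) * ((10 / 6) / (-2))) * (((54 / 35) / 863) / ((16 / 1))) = -87745 / 46229184+ 4025 * sqrt(10) / 23114592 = -0.00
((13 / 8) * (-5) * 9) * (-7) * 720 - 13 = 368537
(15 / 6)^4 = 625 / 16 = 39.06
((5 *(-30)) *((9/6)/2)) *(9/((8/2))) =-2025/8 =-253.12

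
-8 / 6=-4 / 3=-1.33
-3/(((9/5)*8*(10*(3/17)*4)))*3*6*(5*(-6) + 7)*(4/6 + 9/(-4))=-7429/384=-19.35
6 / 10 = 3 / 5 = 0.60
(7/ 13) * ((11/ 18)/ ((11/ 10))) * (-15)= -175/ 39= -4.49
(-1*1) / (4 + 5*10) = -1 / 54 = -0.02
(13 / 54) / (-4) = -13 / 216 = -0.06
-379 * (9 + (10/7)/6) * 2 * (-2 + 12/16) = 183815/21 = 8753.10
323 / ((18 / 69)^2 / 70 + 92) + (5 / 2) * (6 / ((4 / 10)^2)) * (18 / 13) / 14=3962906915 / 310018436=12.78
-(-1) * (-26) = -26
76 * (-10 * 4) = -3040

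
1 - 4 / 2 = -1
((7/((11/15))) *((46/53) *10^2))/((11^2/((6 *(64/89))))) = 185472000/6278327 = 29.54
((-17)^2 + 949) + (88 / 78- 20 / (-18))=145108 / 117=1240.24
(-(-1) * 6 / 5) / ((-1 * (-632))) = 3 / 1580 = 0.00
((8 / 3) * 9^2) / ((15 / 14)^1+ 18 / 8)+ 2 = 2078 / 31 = 67.03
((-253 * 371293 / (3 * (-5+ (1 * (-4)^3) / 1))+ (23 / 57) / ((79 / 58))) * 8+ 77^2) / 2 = 49123476661 / 27018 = 1818175.91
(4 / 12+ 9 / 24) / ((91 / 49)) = 119 / 312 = 0.38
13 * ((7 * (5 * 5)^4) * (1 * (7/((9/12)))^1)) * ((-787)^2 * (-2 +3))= 616465707812500/3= 205488569270833.33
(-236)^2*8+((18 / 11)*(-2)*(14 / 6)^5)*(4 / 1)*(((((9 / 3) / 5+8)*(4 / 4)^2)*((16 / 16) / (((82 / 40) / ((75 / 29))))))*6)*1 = 15170108416 / 39237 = 386627.63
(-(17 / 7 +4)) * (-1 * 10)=450 / 7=64.29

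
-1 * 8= -8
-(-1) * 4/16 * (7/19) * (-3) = -21/76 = -0.28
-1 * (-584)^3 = 199176704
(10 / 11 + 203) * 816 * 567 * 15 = 15566599440 / 11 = 1415145403.64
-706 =-706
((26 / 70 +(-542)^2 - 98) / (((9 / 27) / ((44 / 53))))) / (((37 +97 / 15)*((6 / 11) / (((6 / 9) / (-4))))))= -1243677083 / 241892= -5141.46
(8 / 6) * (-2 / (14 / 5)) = -20 / 21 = -0.95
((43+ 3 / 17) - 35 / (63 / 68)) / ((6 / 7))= 2891 / 459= 6.30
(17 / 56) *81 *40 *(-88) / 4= -151470 / 7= -21638.57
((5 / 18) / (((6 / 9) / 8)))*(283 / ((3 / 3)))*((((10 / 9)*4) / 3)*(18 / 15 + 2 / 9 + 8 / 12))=2128160 / 729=2919.29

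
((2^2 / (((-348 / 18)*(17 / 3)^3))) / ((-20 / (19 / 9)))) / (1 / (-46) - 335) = -1311 / 3659521745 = -0.00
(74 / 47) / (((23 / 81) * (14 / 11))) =32967 / 7567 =4.36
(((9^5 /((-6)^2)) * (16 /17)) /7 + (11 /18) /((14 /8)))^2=55965364900 /1147041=48791.08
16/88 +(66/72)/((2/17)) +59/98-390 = -381.42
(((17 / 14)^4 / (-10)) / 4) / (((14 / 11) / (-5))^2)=-50530205 / 60236288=-0.84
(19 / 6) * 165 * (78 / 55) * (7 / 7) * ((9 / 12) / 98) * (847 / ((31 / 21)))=806949 / 248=3253.83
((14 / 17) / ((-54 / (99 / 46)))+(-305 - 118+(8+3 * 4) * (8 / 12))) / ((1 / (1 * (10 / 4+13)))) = -9931935 / 1564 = -6350.34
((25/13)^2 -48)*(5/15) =-7487/507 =-14.77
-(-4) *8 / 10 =3.20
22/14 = 11/7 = 1.57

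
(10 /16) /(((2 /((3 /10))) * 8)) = 0.01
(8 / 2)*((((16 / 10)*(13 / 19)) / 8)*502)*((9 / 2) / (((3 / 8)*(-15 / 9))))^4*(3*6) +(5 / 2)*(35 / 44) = 69450008956001 / 5225000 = 13291867.74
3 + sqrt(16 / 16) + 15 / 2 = 23 / 2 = 11.50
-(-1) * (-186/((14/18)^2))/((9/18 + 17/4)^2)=-241056/17689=-13.63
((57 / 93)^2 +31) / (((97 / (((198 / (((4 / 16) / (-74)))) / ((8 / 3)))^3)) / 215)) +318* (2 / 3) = -68820700923762581356 / 93217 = -738284872113054.29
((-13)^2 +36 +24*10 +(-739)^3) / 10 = -201791487 / 5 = -40358297.40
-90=-90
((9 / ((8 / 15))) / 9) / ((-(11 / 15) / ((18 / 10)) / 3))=-1215 / 88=-13.81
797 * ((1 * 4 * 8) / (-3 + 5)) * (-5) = -63760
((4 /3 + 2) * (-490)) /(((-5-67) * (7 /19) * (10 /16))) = 2660 /27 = 98.52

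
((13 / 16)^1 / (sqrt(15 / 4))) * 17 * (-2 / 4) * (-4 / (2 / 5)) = 221 * sqrt(15) / 24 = 35.66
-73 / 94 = -0.78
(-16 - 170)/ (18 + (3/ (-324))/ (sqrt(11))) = -429561792/ 41570495 - 20088 * sqrt(11)/ 41570495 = -10.33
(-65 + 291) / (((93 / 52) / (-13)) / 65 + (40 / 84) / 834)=-86960863080 / 594701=-146226.19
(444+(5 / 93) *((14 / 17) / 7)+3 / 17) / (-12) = -41309 / 1116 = -37.02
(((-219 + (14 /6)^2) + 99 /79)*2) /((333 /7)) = -2113258 /236763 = -8.93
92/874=2/19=0.11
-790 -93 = -883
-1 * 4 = -4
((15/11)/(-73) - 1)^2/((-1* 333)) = -669124/214721397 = -0.00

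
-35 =-35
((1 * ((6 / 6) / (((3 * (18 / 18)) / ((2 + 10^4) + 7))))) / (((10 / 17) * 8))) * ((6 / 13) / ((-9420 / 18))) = -510459 / 816400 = -0.63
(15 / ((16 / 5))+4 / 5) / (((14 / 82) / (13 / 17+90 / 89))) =48363313 / 847280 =57.08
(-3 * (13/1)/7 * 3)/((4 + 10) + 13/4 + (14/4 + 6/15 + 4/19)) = -44460/56819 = -0.78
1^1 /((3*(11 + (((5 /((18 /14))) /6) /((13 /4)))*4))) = 117 /4141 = 0.03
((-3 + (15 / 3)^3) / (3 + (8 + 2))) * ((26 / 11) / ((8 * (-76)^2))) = 61 / 127072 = 0.00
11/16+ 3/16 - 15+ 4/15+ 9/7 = -10561/840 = -12.57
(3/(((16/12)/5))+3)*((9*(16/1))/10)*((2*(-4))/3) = -2736/5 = -547.20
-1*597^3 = -212776173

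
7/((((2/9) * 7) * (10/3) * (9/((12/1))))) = 9/5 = 1.80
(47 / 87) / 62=0.01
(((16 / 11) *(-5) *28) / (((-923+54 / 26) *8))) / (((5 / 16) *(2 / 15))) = 0.66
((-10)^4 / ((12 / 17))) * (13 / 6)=276250 / 9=30694.44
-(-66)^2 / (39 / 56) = -81312 / 13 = -6254.77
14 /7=2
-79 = -79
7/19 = 0.37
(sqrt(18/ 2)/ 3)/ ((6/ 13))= 13/ 6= 2.17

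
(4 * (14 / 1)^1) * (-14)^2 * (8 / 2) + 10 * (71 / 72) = 1580899 / 36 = 43913.86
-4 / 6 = -0.67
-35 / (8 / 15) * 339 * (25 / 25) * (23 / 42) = -194925 / 16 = -12182.81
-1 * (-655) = 655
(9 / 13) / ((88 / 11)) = 9 / 104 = 0.09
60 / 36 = 5 / 3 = 1.67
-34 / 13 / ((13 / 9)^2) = -2754 / 2197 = -1.25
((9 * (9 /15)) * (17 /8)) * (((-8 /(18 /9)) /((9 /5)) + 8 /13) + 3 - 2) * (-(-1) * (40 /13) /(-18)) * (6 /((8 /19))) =22933 /1352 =16.96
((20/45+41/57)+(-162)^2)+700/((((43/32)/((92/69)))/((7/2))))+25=211039714/7353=28701.17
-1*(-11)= 11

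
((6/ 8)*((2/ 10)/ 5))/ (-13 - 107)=-1/ 4000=-0.00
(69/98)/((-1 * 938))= -69/91924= -0.00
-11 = -11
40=40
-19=-19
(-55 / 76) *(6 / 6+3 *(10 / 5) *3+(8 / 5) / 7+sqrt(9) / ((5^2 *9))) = -55561 / 3990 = -13.93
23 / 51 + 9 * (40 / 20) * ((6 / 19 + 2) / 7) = 43451 / 6783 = 6.41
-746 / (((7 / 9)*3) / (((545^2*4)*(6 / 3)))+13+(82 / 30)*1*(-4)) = -360.97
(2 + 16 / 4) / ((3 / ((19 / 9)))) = 38 / 9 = 4.22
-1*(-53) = 53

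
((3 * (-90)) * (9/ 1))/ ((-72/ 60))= 2025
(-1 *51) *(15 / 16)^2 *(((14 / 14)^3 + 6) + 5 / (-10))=-291.36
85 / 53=1.60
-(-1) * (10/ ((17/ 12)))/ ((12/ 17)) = 10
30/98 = 15/49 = 0.31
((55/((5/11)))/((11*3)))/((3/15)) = 55/3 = 18.33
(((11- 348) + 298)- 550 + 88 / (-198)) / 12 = -5305 / 108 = -49.12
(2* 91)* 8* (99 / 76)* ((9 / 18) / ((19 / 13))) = 234234 / 361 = 648.85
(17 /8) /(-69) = -17 /552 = -0.03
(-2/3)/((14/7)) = -0.33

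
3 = 3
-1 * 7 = -7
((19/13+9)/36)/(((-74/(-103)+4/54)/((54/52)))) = 141831/372476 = 0.38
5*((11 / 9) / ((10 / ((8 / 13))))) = 44 / 117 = 0.38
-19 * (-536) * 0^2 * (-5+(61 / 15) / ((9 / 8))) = 0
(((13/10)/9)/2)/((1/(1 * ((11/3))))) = 143/540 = 0.26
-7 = -7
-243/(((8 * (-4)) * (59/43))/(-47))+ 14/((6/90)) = -50.12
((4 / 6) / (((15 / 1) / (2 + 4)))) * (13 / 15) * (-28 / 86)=-728 / 9675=-0.08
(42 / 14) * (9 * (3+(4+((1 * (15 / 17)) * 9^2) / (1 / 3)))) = 101628 / 17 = 5978.12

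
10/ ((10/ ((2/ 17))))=2/ 17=0.12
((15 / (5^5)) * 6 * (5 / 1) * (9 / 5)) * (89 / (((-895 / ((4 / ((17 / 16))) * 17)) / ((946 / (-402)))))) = 145487232 / 37478125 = 3.88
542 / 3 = 180.67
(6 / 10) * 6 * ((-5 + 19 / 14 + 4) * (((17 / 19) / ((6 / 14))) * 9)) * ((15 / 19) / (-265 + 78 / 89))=-612765 / 8486027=-0.07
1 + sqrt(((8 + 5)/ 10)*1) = 2.14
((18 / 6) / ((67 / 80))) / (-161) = -240 / 10787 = -0.02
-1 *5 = -5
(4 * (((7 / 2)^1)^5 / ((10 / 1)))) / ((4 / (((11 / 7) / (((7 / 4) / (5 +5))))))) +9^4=56261 / 8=7032.62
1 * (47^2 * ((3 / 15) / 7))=2209 / 35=63.11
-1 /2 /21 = -1 /42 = -0.02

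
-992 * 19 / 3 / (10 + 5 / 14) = -263872 / 435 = -606.60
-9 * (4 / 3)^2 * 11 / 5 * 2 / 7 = -352 / 35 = -10.06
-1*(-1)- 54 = -53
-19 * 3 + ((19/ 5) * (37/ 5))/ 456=-34163/ 600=-56.94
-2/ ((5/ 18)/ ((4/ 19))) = -1.52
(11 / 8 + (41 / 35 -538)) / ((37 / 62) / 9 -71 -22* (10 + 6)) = 41829633 / 33039580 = 1.27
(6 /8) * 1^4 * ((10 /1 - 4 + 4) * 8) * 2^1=120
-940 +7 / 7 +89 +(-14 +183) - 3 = -684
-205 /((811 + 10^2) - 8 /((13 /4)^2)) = -0.23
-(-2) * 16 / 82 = 16 / 41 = 0.39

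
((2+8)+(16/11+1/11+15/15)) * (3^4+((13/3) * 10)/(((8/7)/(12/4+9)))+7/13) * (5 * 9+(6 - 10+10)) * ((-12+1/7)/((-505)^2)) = -162978966/10211201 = -15.96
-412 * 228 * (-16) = 1502976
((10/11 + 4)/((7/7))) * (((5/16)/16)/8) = 135/11264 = 0.01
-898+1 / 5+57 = -840.80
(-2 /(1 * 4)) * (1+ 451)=-226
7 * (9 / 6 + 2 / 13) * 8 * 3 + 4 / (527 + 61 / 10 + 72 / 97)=1870441564 / 6731751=277.85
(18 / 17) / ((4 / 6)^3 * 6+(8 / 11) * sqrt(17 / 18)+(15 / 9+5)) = 186219 / 1474750 - 2673 * sqrt(34) / 1474750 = 0.12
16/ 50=0.32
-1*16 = -16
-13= -13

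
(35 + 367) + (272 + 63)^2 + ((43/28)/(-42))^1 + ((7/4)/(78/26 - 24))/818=13542941833/120246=112626.96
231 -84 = 147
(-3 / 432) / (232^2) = -1 / 7750656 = -0.00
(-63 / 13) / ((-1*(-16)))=-63 / 208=-0.30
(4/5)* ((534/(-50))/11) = -1068/1375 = -0.78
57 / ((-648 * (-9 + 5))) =19 / 864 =0.02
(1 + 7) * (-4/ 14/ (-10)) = 8/ 35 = 0.23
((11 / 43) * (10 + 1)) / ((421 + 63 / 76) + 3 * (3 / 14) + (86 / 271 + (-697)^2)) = 17444812 / 3014343408715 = 0.00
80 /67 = 1.19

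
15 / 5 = 3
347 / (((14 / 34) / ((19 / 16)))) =112081 / 112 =1000.72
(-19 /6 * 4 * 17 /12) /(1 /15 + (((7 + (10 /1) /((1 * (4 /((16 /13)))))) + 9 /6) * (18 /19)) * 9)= -398905 /2195772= -0.18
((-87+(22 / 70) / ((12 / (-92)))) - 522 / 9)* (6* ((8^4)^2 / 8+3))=-12983906036 / 7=-1854843719.43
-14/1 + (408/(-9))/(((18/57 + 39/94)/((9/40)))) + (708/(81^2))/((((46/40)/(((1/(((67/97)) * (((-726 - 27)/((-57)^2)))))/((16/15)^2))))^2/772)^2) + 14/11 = 4690080527759456272475300617059495721637/140377437117544448563853898547200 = 33410501.18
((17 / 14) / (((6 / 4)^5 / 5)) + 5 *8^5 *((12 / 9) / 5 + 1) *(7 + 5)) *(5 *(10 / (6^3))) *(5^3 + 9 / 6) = 72923993.78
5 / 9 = 0.56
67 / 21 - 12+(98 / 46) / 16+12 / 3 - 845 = -6566299 / 7728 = -849.68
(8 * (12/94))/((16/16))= 48/47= 1.02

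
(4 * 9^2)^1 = 324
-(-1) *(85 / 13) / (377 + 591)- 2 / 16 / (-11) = 57 / 3146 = 0.02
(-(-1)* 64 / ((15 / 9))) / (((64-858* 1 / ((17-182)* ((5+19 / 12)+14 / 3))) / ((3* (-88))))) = -285120 / 1813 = -157.26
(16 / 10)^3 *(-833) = -426496 / 125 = -3411.97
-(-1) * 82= 82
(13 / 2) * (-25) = -325 / 2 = -162.50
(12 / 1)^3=1728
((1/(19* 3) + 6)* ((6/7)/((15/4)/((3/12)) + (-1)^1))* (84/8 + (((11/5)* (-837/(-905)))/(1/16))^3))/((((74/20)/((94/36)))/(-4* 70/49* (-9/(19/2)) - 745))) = -103745701531396988023/15632279711250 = -6636632.88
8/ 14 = 4/ 7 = 0.57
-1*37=-37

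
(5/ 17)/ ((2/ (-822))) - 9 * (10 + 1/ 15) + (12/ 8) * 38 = -13131/ 85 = -154.48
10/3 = 3.33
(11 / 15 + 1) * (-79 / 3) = -2054 / 45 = -45.64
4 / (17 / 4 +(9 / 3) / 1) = 16 / 29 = 0.55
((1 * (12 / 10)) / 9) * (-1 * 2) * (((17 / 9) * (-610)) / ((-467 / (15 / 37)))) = -0.27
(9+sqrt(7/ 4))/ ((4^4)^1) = sqrt(7)/ 512+9/ 256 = 0.04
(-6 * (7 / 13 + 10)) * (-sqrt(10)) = 822 * sqrt(10) / 13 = 199.95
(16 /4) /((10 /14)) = 28 /5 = 5.60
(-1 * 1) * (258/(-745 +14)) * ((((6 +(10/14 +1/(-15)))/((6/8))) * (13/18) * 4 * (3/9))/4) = 36296/48195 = 0.75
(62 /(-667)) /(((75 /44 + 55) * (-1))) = 2728 /1664165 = 0.00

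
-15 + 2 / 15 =-223 / 15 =-14.87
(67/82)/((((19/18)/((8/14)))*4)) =603/5453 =0.11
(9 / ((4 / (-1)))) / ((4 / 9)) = -81 / 16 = -5.06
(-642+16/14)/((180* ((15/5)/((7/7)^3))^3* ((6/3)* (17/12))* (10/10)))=-2243/48195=-0.05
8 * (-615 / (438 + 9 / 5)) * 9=-73800 / 733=-100.68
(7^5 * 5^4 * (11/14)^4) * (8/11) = 5823125/2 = 2911562.50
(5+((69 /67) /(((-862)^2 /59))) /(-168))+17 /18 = 149152695995 /25091109792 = 5.94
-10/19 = -0.53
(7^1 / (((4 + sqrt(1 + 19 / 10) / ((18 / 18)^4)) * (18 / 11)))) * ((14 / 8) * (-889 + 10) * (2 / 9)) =-1579270 / 3537 + 157927 * sqrt(290) / 14148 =-256.41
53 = 53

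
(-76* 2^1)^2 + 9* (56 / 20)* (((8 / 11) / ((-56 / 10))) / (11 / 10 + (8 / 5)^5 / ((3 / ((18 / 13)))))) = 122644682104 / 5308501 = 23103.45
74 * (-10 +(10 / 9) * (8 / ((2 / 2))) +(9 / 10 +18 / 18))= 2627 / 45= 58.38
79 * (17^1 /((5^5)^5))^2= 22831 /88817841970012523233890533447265625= 0.00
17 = 17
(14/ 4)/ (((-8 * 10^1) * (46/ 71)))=-497/ 7360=-0.07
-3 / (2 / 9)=-27 / 2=-13.50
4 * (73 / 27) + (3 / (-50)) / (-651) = 3168227 / 292950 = 10.81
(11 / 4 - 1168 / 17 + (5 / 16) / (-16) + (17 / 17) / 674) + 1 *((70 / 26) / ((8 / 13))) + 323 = 383377083 / 1466624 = 261.40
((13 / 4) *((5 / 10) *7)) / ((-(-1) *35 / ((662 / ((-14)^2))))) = 4303 / 3920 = 1.10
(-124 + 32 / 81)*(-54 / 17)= 392.63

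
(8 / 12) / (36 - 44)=-1 / 12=-0.08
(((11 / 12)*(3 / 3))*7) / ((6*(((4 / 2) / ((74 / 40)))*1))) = 2849 / 2880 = 0.99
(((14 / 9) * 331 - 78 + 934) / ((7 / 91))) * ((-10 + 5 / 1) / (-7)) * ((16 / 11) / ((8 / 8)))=12831520 / 693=18515.90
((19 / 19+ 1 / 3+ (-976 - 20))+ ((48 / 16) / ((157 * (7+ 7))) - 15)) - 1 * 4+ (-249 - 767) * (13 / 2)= -50230885 / 6594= -7617.67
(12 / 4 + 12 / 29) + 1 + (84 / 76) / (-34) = 82079 / 18734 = 4.38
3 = 3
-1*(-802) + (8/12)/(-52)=62555/78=801.99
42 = 42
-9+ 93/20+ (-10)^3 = -20087/20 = -1004.35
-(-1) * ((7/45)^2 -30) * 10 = -121402/405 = -299.76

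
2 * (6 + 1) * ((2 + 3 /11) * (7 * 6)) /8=3675 /22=167.05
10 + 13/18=193/18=10.72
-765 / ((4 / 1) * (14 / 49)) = -5355 / 8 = -669.38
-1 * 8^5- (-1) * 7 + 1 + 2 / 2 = -32759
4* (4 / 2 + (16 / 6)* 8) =280 / 3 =93.33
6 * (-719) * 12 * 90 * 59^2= -16218396720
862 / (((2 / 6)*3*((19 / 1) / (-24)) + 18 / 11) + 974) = 227568 / 257359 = 0.88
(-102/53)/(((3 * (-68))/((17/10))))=17/1060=0.02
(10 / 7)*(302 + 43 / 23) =69890 / 161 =434.10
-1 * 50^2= -2500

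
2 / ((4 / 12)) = 6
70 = 70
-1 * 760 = -760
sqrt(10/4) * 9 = 9 * sqrt(10)/2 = 14.23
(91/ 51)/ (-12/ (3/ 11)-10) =-0.03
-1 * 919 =-919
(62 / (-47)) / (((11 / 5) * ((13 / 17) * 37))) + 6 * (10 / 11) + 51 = 56.43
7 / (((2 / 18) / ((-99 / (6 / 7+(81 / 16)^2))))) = -3725568 / 15821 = -235.48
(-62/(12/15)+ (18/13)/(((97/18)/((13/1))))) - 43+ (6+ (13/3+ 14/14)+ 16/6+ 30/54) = -179147/1746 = -102.60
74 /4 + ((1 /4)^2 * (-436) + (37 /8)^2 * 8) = 1299 /8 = 162.38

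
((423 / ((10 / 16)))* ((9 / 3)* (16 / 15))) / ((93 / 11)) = 198528 / 775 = 256.17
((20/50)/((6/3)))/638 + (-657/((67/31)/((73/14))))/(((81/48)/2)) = -8431755553/4488330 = -1878.60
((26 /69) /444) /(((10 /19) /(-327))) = -26923 /51060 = -0.53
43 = 43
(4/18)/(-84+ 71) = -2/117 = -0.02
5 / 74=0.07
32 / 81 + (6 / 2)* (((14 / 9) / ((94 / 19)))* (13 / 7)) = 2.15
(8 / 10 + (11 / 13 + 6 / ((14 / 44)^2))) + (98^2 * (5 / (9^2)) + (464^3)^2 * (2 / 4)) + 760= 1287277988540137163023 / 257985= 4989739669128581.75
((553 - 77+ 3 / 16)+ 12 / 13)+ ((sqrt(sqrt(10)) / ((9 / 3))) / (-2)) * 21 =99239 / 208 - 7 * 10^(1 / 4) / 2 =470.89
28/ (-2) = -14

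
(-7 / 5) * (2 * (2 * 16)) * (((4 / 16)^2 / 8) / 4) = -0.18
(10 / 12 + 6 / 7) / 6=71 / 252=0.28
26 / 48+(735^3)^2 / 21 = 180183899455875013 / 24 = 7507662477328125.54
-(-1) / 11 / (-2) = -1 / 22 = -0.05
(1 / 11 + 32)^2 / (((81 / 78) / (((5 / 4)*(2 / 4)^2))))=8099585 / 26136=309.90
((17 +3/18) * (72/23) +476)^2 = 148449856/529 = 280623.55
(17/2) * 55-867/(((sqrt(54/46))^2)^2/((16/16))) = -78557/486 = -161.64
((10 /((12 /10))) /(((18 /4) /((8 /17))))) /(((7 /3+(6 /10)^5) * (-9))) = -312500 /7781427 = -0.04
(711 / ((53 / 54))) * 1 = 38394 / 53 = 724.42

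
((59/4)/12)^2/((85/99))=38291/21760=1.76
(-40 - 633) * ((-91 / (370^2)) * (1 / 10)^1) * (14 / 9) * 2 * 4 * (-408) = -116606672 / 513375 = -227.14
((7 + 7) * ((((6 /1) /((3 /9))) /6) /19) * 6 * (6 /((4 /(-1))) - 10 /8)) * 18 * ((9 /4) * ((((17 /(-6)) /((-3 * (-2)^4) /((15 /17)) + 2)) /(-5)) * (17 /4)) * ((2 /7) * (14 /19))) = 5407479 /378328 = 14.29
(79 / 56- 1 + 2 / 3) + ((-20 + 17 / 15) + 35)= 4819 / 280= 17.21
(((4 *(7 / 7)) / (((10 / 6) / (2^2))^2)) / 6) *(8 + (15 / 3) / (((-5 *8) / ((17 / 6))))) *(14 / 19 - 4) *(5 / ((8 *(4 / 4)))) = -11377 / 190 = -59.88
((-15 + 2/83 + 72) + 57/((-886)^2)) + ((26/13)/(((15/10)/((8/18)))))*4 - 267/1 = -365214551287/1759176036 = -207.61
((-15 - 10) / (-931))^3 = 15625 / 806954491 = 0.00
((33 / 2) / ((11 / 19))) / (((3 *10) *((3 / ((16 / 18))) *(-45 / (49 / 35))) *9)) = -266 / 273375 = -0.00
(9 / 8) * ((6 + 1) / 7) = 9 / 8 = 1.12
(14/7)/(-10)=-1/5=-0.20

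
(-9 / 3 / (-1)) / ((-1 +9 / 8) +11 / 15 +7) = 360 / 943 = 0.38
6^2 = 36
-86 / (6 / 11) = -473 / 3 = -157.67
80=80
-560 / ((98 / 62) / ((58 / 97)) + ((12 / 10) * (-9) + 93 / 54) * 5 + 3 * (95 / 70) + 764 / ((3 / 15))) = -12686688 / 85665185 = -0.15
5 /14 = 0.36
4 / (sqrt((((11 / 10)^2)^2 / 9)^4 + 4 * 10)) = 32400000000 * sqrt(2624445949729863572161) / 2624445949729863572161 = 0.63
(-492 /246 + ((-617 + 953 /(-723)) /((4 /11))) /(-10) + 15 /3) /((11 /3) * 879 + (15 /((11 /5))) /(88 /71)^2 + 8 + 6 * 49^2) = 53285190112 /5432507343045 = 0.01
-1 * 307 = -307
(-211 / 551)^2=44521 / 303601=0.15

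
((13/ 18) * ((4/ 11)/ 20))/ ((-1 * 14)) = -13/ 13860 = -0.00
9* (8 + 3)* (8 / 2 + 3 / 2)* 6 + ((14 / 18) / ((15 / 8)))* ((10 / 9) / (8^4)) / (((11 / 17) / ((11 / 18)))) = 3658203767 / 1119744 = 3267.00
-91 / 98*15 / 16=-195 / 224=-0.87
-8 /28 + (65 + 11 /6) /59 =2099 /2478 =0.85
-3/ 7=-0.43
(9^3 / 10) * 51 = 37179 / 10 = 3717.90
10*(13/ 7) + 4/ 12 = 397/ 21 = 18.90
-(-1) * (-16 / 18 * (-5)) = 40 / 9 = 4.44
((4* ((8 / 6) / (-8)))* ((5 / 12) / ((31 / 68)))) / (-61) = 170 / 17019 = 0.01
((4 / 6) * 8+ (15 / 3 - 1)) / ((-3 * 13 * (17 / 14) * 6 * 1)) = -196 / 5967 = -0.03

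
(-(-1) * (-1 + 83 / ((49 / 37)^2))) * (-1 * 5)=-556130 / 2401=-231.62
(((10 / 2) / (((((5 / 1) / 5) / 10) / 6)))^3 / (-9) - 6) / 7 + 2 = -2999992 / 7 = -428570.29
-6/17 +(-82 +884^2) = 13283352/17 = 781373.65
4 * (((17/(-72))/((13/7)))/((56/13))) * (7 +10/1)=-289/144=-2.01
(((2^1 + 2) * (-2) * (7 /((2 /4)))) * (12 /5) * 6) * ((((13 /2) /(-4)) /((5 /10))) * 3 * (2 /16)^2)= 2457 /10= 245.70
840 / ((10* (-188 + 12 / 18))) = -126 / 281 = -0.45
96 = 96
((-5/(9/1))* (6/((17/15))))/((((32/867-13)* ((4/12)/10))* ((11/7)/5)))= 2677500/123629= 21.66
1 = 1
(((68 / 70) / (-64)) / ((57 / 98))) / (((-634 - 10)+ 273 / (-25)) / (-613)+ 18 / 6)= -0.01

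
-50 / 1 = -50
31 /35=0.89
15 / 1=15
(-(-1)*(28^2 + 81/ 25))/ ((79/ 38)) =747878/ 1975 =378.67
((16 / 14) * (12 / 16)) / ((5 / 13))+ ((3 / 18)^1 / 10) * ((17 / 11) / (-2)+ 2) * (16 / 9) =872 / 385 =2.26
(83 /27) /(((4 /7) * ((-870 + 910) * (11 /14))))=4067 /23760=0.17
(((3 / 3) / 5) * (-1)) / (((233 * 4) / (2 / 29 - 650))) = 0.14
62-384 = -322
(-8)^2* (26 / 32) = 52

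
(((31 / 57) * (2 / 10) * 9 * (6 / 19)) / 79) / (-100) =-279 / 7129750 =-0.00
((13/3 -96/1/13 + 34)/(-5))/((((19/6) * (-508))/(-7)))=-8449/313690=-0.03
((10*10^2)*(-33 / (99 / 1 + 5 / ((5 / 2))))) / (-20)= 1650 / 101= 16.34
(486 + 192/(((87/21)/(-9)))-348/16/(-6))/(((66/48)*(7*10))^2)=1346/171941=0.01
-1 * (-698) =698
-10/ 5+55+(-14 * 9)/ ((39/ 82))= -2755/ 13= -211.92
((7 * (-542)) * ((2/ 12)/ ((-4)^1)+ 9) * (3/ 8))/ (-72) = 407855/ 2304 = 177.02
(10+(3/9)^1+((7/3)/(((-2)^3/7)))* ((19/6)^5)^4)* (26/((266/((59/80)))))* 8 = -12105300435.95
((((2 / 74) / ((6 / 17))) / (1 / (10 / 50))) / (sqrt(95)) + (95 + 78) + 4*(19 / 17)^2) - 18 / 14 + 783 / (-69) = 17*sqrt(95) / 105450 + 7694175 / 46529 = 165.36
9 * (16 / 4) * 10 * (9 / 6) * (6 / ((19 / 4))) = 12960 / 19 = 682.11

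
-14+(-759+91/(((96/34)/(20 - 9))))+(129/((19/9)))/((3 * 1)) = -363077/912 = -398.11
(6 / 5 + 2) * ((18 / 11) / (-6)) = -48 / 55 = -0.87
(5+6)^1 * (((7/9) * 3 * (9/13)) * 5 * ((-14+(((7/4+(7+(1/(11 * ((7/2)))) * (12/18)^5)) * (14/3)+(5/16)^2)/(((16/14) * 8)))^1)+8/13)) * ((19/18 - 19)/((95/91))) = 12671069469863/931627008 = 13601.01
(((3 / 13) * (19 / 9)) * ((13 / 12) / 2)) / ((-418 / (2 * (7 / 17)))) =-7 / 13464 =-0.00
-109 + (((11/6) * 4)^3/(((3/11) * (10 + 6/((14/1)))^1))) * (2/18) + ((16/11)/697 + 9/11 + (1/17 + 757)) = 664.29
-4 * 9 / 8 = -9 / 2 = -4.50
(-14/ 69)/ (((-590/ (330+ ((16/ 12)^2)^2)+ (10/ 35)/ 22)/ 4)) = 29090908/ 63011559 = 0.46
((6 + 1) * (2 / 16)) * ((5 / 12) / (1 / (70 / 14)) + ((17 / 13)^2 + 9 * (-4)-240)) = -3864245 / 16224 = -238.18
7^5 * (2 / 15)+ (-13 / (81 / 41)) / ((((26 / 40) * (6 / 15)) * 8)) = 3625187 / 1620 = 2237.77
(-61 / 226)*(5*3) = -915 / 226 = -4.05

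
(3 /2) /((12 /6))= 3 /4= 0.75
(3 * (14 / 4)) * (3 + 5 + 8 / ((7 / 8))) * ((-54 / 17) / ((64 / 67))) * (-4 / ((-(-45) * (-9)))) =-201 / 34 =-5.91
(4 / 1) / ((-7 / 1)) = -4 / 7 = -0.57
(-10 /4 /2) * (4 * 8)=-40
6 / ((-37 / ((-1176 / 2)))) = 3528 / 37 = 95.35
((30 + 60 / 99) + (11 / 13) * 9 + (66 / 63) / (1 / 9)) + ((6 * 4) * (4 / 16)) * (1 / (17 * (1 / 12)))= 2648797 / 51051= 51.89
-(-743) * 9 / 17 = 6687 / 17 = 393.35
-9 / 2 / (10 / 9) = -81 / 20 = -4.05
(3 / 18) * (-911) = -911 / 6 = -151.83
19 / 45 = 0.42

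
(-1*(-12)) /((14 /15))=12.86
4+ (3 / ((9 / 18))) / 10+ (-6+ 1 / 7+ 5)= 131 / 35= 3.74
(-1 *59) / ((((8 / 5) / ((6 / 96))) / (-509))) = 150155 / 128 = 1173.09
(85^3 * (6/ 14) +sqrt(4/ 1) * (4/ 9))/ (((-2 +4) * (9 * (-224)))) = -16581431/ 254016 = -65.28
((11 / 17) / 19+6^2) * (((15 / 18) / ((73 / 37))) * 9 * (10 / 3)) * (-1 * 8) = -3652.77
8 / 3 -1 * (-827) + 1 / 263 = 654610 / 789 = 829.67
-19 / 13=-1.46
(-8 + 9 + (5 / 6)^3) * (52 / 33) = 403 / 162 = 2.49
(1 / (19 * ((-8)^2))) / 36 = 1 / 43776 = 0.00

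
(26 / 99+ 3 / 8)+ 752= 596089 / 792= 752.64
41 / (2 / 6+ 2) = 17.57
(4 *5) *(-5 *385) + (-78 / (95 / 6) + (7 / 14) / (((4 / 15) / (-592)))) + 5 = -3762943 / 95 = -39609.93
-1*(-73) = 73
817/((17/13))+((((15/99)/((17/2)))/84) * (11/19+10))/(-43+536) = 45962951369/73568418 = 624.76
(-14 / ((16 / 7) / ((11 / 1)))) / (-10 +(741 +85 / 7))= -3773 / 41616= -0.09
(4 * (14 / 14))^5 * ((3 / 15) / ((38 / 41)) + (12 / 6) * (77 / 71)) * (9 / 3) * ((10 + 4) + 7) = 1037707776 / 6745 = 153848.45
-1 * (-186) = 186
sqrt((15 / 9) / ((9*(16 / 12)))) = sqrt(5) / 6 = 0.37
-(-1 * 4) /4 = 1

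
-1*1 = -1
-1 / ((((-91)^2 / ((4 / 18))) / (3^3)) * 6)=-1 / 8281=-0.00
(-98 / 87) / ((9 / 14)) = -1372 / 783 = -1.75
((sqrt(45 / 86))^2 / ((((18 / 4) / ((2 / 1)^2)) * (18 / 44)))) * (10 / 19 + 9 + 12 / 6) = 32120 / 2451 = 13.10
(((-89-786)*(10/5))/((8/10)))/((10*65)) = -175/52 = -3.37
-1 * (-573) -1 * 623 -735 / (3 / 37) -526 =-9641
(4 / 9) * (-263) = -1052 / 9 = -116.89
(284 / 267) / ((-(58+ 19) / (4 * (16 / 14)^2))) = -72704 / 1007391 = -0.07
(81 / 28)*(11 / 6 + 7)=25.55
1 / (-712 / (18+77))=-95 / 712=-0.13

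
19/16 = 1.19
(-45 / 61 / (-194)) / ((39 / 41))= 0.00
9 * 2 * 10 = 180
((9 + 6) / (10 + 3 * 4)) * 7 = 105 / 22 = 4.77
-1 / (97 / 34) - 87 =-8473 / 97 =-87.35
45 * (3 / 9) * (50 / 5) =150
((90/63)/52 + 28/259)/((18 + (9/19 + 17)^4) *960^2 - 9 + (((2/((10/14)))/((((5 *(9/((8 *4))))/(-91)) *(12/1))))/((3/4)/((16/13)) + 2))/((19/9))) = 1490262989325/944559874192687521800122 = 0.00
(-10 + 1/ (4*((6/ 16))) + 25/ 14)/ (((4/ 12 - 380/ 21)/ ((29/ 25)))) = 9193/ 18650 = 0.49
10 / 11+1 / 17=181 / 187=0.97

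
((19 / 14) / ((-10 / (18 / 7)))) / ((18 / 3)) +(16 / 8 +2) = 3863 / 980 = 3.94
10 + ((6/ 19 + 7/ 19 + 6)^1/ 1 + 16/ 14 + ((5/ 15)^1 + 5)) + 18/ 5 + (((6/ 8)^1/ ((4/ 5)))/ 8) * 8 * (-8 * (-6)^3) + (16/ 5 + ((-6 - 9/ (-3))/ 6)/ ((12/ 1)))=26332703/ 15960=1649.92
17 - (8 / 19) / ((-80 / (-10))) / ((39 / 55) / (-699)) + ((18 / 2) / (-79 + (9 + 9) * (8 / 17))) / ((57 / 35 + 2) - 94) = 64525845803 / 936731939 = 68.88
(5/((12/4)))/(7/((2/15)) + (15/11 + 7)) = 110/4017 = 0.03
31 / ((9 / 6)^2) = 124 / 9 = 13.78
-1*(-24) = 24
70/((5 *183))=14/183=0.08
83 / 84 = 0.99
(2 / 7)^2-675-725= -68596 / 49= -1399.92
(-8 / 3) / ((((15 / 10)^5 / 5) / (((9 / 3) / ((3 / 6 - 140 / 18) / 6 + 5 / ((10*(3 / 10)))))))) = -11.61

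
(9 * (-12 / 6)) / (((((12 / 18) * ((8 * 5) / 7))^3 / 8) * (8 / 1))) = -83349 / 256000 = -0.33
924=924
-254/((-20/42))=533.40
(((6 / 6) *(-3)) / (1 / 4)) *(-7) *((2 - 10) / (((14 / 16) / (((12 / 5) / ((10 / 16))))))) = -73728 / 25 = -2949.12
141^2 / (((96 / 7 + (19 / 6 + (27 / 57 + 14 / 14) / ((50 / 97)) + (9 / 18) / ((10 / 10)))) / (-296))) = -58700640600 / 201893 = -290751.24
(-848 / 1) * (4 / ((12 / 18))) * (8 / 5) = -40704 / 5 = -8140.80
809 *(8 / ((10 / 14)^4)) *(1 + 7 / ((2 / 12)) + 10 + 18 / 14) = 168712096 / 125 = 1349696.77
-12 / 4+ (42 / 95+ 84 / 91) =-2019 / 1235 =-1.63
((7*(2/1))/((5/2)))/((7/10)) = 8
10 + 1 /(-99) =989 /99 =9.99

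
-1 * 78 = -78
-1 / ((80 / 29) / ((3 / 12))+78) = -0.01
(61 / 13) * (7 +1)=488 / 13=37.54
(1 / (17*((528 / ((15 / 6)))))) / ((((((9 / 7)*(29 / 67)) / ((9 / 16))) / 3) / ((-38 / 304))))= -2345 / 22212608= -0.00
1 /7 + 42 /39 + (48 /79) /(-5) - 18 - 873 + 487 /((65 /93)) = -1388319 /7189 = -193.12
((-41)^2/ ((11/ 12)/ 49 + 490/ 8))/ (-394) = -247107/ 3548561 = -0.07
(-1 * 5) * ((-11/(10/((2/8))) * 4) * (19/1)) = 104.50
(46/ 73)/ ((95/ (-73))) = -46/ 95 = -0.48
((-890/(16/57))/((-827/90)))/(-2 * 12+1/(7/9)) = -2663325/175324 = -15.19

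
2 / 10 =1 / 5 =0.20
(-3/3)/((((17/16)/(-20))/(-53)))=-16960/17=-997.65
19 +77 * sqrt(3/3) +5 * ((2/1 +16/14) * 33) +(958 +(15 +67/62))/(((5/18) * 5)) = 7138809/5425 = 1315.91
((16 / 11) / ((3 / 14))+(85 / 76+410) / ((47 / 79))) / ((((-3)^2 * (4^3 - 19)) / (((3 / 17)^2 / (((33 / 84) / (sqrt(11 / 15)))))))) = 33870053 * sqrt(165) / 3719724525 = 0.12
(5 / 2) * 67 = 335 / 2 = 167.50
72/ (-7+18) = 72/ 11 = 6.55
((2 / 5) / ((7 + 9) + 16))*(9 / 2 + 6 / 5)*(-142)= -4047 / 400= -10.12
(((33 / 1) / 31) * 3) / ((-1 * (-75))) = 33 / 775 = 0.04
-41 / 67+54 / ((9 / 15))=5989 / 67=89.39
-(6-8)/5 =0.40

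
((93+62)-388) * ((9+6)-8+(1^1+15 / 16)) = -33319 / 16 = -2082.44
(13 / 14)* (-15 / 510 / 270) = -13 / 128520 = -0.00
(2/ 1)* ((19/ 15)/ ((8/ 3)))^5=2476099/ 51200000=0.05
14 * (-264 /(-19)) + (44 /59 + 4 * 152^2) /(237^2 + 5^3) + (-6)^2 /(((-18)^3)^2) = 5847879477132083 /29810568313008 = 196.17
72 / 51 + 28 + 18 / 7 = 31.98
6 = 6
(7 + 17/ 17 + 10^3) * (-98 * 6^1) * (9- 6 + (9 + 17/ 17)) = -7705152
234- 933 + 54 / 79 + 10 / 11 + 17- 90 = -669484 / 869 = -770.41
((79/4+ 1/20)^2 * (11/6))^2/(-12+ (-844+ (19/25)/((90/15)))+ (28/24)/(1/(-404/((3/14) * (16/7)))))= -11623211721/40909025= -284.12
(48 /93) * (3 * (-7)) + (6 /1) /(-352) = -59229 /5456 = -10.86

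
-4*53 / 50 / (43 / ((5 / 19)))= -106 / 4085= -0.03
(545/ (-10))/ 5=-109/ 10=-10.90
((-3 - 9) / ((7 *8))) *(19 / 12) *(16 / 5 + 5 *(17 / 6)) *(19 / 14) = -188081 / 23520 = -8.00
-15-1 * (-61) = 46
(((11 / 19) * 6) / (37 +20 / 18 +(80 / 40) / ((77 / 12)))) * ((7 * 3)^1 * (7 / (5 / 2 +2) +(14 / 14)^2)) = 2454606 / 505913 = 4.85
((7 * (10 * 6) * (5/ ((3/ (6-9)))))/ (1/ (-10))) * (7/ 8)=18375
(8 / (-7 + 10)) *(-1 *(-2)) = 16 / 3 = 5.33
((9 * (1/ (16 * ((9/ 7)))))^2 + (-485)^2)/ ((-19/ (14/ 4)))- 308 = -424519767/ 9728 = -43638.96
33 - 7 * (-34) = 271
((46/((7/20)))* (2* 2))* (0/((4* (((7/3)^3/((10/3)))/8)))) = 0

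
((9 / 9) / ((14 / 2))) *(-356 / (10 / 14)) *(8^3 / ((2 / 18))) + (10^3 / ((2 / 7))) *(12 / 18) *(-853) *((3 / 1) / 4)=-9104198 / 5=-1820839.60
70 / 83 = 0.84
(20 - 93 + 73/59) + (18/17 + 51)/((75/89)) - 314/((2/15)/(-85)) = 1003827544/5015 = 200165.01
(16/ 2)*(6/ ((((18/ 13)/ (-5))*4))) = -130/ 3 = -43.33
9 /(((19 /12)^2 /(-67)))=-240.53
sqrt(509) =22.56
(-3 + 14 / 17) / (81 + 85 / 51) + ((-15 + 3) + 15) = 12537 / 4216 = 2.97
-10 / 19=-0.53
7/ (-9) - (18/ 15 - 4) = 91/ 45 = 2.02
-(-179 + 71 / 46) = 8163 / 46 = 177.46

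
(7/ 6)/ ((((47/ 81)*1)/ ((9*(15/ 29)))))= 25515/ 2726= 9.36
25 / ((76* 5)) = 5 / 76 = 0.07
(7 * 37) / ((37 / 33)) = 231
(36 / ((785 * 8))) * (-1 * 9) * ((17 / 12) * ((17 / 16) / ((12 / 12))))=-7803 / 100480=-0.08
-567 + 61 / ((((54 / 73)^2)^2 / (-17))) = -34270208669 / 8503056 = -4030.34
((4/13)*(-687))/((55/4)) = -10992/715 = -15.37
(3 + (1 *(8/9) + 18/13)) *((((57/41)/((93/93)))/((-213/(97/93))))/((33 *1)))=-1137131/1045261503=-0.00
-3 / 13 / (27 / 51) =-17 / 39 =-0.44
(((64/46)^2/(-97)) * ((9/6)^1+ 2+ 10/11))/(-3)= 0.03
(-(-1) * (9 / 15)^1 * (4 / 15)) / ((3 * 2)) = 2 / 75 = 0.03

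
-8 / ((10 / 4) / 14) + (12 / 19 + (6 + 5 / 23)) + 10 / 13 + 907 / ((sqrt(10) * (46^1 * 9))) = -1056149 / 28405 + 907 * sqrt(10) / 4140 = -36.49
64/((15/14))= 896/15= 59.73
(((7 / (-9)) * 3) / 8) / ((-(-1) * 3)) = -7 / 72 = -0.10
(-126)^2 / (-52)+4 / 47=-186491 / 611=-305.22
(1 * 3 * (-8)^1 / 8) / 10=-3 / 10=-0.30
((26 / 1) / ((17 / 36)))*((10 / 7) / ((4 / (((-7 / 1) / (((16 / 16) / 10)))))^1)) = -23400 / 17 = -1376.47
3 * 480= 1440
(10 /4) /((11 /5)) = 25 /22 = 1.14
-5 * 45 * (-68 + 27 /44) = 667125 /44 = 15161.93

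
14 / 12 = 7 / 6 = 1.17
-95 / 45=-2.11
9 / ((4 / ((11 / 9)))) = 11 / 4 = 2.75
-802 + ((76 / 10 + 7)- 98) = -4427 / 5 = -885.40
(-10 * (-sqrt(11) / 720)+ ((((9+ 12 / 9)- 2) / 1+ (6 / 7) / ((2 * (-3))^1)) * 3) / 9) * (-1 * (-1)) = 2.78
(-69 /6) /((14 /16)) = -92 /7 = -13.14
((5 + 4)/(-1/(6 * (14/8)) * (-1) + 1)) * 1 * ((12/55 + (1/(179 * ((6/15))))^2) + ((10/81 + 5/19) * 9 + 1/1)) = 118918316433/3080421740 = 38.60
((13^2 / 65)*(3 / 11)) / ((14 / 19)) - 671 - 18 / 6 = -518239 / 770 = -673.04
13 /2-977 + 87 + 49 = -1669 /2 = -834.50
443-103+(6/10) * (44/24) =3411/10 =341.10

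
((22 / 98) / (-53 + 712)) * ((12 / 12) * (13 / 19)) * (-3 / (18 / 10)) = -715 / 1840587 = -0.00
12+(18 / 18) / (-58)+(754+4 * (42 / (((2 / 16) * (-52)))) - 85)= 493973 / 754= 655.14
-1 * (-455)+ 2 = 457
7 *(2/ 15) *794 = 741.07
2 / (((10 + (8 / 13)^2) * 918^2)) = 169 / 739068948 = 0.00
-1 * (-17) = 17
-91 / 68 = -1.34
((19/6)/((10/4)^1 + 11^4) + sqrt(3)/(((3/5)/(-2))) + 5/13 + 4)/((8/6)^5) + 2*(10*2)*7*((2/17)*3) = 165468904017/1656941312- 405*sqrt(3)/512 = 98.49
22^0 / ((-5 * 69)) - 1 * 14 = -4831 / 345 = -14.00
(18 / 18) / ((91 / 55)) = 55 / 91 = 0.60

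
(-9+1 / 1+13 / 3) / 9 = -11 / 27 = -0.41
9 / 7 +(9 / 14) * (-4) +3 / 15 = -38 / 35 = -1.09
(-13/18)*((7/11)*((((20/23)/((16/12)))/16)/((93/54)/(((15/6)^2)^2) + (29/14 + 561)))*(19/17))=-113465625/3051669399152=-0.00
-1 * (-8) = 8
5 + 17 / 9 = 62 / 9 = 6.89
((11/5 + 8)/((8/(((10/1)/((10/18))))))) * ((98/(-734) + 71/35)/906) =0.05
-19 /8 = -2.38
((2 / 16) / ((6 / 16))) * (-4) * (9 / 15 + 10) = -212 / 15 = -14.13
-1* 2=-2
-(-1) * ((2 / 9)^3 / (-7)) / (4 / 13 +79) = -104 / 5261193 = -0.00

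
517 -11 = 506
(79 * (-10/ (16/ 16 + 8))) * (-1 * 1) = 790/ 9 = 87.78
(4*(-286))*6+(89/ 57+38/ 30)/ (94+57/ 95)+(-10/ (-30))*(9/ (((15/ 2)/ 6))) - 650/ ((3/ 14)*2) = -1129428208/ 134805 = -8378.24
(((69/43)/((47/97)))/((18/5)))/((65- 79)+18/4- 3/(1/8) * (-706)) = 11155/205347747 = 0.00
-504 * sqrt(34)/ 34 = -252 * sqrt(34)/ 17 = -86.44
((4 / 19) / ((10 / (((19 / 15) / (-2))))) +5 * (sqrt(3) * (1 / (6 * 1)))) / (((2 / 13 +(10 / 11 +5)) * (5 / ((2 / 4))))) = 0.02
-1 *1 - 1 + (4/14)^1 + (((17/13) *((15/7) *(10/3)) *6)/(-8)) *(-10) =6219/91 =68.34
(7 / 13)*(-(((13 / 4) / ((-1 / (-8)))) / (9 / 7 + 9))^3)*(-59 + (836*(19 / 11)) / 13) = -21131201 / 46656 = -452.91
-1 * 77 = -77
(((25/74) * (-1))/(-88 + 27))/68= 25/306952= 0.00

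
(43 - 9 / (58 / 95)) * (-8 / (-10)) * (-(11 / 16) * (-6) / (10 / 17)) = 919479 / 5800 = 158.53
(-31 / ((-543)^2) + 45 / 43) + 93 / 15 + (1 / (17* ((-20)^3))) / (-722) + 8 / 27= 28170364798633921 / 3734783878032000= 7.54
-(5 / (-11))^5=3125 / 161051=0.02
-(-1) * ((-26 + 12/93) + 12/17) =-25.17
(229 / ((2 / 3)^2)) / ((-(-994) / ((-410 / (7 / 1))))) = -422505 / 13916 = -30.36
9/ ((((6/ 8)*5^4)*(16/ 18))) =27/ 1250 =0.02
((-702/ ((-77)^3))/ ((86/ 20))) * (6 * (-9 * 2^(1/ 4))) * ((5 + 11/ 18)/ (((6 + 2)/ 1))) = -531765 * 2^(1/ 4)/ 39261838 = -0.02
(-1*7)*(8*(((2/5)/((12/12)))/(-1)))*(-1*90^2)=-181440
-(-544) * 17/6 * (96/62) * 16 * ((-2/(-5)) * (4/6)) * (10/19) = 9469952/1767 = 5359.34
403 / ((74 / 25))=10075 / 74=136.15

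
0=0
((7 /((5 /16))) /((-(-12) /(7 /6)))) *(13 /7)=182 /45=4.04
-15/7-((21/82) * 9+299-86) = -124815/574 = -217.45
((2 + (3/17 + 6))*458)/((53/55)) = 3501410/901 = 3886.14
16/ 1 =16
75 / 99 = 25 / 33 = 0.76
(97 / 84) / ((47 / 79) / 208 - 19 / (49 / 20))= -2789332 / 18725571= -0.15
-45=-45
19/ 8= 2.38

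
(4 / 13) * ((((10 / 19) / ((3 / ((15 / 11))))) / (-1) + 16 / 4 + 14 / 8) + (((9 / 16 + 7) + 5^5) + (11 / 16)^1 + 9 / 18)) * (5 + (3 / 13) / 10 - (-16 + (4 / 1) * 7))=-6739.19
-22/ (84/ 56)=-44/ 3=-14.67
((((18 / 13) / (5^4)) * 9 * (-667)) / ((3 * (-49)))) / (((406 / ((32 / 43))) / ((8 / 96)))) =1656 / 119835625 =0.00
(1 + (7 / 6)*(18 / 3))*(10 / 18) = 40 / 9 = 4.44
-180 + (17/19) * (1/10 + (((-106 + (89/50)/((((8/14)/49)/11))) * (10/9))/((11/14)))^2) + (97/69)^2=43610631158180543/9850985100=4427032.50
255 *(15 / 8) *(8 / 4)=956.25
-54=-54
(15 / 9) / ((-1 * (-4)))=5 / 12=0.42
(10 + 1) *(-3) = -33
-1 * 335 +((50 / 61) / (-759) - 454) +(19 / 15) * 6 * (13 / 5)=-769.24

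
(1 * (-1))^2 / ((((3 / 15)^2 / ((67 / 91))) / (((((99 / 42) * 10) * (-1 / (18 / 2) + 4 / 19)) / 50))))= 0.86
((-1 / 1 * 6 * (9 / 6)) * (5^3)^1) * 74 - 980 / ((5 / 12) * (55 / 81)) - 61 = -86774.85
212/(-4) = -53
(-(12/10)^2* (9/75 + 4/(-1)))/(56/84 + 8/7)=36666/11875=3.09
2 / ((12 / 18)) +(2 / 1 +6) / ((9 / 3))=17 / 3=5.67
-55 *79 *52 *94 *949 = -20155203640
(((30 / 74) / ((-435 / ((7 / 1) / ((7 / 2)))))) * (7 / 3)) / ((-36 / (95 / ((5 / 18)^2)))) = 798 / 5365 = 0.15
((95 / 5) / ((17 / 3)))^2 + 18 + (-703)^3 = -100406951452 / 289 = -347428897.76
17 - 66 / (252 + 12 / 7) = 4955 / 296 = 16.74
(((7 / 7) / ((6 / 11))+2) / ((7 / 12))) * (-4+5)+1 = 53 / 7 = 7.57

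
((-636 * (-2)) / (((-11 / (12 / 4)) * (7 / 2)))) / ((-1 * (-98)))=-3816 / 3773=-1.01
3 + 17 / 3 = 26 / 3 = 8.67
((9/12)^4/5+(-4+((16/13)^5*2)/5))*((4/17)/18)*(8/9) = -88938301/2726775792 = -0.03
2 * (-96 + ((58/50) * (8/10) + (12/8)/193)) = -190.13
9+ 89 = 98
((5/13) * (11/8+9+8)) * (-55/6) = -64.78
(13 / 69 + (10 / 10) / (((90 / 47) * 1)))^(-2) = 4284900 / 2163841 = 1.98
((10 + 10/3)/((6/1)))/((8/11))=55/18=3.06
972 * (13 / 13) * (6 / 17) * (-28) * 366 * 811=-48470498496 / 17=-2851205793.88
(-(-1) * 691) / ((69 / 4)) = 2764 / 69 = 40.06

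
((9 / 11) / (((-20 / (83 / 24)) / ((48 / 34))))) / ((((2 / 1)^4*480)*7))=-249 / 67020800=-0.00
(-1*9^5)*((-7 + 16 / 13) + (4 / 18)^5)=4428259 / 13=340635.31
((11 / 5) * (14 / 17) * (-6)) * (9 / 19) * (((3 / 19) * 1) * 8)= -6.50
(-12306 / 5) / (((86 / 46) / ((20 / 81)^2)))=-7547680 / 94041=-80.26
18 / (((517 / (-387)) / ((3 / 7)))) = -20898 / 3619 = -5.77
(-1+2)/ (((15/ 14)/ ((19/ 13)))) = 266/ 195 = 1.36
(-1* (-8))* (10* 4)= 320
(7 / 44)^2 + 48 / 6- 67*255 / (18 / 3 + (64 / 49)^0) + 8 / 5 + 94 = -158361149 / 67760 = -2337.09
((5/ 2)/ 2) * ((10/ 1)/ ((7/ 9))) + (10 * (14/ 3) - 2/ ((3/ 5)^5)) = 125935/ 3402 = 37.02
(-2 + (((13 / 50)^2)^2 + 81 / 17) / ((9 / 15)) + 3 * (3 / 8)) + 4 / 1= 705954287 / 63750000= 11.07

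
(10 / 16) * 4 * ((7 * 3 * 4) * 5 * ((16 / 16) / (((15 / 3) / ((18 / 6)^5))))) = 51030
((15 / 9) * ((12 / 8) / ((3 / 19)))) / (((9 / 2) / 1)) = 95 / 27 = 3.52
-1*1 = -1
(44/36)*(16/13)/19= 176/2223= 0.08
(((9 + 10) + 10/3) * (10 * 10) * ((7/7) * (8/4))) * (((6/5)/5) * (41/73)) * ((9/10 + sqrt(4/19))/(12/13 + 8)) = 285688 * sqrt(19)/40223 + 642798/10585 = 91.69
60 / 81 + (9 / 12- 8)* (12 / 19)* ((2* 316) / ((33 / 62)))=-30676892 / 5643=-5436.27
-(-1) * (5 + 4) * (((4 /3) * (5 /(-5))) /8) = -3 /2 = -1.50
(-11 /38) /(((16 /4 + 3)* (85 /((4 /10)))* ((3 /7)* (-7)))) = 11 /169575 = 0.00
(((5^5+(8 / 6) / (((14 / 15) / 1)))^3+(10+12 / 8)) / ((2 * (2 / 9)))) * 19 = 1306416485389.86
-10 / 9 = -1.11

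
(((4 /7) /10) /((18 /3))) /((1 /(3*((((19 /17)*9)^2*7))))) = 29241 /1445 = 20.24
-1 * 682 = -682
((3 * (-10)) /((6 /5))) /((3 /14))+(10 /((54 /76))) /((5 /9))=-274 /3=-91.33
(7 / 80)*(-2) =-7 / 40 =-0.18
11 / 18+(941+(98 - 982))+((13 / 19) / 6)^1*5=9949 / 171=58.18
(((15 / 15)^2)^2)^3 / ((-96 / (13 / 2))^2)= 169 / 36864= 0.00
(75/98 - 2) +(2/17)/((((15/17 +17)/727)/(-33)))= -1184755/7448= -159.07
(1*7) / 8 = 7 / 8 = 0.88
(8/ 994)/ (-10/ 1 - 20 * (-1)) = 2/ 2485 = 0.00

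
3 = 3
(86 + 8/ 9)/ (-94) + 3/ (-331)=-130690/ 140013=-0.93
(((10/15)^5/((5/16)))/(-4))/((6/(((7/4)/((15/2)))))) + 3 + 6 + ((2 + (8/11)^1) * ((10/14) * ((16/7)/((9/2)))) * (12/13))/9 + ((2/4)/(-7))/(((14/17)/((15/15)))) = 13808204903/1532430900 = 9.01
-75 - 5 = -80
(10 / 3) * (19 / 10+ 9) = 109 / 3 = 36.33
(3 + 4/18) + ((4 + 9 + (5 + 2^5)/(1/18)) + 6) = 6194/9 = 688.22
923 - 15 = 908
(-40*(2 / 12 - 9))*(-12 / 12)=-1060 / 3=-353.33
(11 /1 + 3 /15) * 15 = 168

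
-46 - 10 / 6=-143 / 3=-47.67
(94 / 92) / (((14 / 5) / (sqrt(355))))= 235 * sqrt(355) / 644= 6.88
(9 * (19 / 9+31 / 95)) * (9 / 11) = 17.95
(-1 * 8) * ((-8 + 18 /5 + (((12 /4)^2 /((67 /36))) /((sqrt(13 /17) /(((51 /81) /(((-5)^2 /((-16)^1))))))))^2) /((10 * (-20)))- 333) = 2429130756082 /911828125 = 2664.02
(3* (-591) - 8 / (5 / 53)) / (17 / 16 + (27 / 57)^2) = -53653264 / 37165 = -1443.65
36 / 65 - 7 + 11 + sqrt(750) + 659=5 * sqrt(30) + 43131 / 65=690.94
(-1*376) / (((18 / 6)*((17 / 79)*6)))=-14852 / 153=-97.07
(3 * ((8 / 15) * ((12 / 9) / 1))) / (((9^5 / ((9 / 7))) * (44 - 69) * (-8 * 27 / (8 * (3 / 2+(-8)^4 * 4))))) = 0.00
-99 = -99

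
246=246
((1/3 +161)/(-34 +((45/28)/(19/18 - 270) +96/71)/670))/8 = -195052555390/328829503713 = -0.59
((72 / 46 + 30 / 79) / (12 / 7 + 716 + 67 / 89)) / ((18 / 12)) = 0.00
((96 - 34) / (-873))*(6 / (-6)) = 62 / 873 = 0.07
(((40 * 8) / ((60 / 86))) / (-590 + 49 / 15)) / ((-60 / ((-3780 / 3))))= -144480 / 8801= -16.42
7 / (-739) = -7 / 739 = -0.01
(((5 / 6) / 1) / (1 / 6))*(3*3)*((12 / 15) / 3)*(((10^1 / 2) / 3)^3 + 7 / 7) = 608 / 9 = 67.56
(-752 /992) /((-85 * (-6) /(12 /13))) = -0.00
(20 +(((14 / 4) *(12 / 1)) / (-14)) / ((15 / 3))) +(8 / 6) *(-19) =-89 / 15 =-5.93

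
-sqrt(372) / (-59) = 2*sqrt(93) / 59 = 0.33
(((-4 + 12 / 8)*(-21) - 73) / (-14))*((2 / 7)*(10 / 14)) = 205 / 686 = 0.30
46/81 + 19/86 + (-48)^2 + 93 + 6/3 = 16716929/6966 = 2399.79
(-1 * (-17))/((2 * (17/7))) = 7/2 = 3.50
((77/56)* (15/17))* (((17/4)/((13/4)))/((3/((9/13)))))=495/1352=0.37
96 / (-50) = -48 / 25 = -1.92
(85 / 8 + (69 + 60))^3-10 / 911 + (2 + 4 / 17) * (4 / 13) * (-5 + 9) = 280588977983039 / 103081472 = 2722011.75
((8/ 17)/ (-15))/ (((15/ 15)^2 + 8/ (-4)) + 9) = -1/ 255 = -0.00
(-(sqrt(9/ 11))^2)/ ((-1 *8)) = 9/ 88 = 0.10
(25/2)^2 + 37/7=4523/28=161.54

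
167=167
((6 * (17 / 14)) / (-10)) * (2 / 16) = -51 / 560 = -0.09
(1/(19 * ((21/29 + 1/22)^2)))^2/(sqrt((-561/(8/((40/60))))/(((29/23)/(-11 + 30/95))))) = 30124512352 * sqrt(572033)/57425920821035977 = 0.00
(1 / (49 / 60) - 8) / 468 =-83 / 5733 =-0.01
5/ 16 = 0.31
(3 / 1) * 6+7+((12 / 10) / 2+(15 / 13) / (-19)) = 31541 / 1235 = 25.54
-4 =-4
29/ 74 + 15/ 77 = 3343/ 5698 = 0.59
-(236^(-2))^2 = -1/3102044416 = -0.00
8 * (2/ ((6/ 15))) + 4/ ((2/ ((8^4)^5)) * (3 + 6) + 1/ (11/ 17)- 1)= 163714853654172274552/ 3458764513820541027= 47.33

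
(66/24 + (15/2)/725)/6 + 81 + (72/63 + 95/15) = 88.94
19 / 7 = 2.71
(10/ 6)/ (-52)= -5/ 156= -0.03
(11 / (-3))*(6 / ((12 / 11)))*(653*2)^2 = -103190978 / 3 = -34396992.67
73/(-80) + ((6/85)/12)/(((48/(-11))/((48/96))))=-14903/16320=-0.91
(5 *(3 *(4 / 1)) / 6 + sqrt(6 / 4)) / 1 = sqrt(6) / 2 + 10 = 11.22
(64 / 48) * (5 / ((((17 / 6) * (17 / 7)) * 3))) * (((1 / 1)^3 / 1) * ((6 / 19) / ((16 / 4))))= 140 / 5491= 0.03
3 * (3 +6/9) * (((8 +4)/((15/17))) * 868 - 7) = 648879/5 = 129775.80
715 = 715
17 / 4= 4.25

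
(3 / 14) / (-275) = -3 / 3850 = -0.00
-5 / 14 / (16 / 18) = -45 / 112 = -0.40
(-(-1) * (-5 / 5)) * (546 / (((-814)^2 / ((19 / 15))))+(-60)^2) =-3600.00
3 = 3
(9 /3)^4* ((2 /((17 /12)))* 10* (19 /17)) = 369360 /289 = 1278.06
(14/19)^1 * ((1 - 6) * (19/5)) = -14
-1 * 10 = -10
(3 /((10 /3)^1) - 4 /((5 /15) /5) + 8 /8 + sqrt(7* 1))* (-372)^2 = -40200552 /5 + 138384* sqrt(7) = -7673980.75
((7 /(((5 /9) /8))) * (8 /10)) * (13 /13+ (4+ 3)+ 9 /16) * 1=17262 /25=690.48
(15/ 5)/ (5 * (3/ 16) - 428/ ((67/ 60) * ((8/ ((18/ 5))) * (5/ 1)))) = -5360/ 59957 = -0.09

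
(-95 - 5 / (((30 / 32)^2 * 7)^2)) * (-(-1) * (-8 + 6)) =94394822 / 496125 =190.26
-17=-17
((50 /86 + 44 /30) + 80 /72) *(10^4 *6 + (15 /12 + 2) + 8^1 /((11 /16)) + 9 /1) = 16144744763 /85140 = 189625.85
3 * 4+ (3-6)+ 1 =10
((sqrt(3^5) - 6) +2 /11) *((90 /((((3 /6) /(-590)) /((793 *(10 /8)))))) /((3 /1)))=2245776000 /11 - 315812250 *sqrt(3)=-342841408.11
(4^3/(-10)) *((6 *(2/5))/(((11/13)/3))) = -14976/275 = -54.46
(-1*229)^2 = 52441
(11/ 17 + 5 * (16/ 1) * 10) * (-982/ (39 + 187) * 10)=-66830010/ 1921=-34789.18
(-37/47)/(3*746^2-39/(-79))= -2923/6199033557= -0.00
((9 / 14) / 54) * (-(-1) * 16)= 0.19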